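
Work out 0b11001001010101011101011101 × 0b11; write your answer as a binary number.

0b1001011100000000011000010111

Multiply each base-2 digit by 3, carrying:
  1×3 = 3 → write 1 carry 1
  0×3+1 = 1 → write 1
  1×3 = 3 → write 1 carry 1
  1×3+1 = 4 → write 0 carry 2
  1×3+2 = 5 → write 1 carry 2
  0×3+2 = 2 → write 0 carry 1
  1×3+1 = 4 → write 0 carry 2
  0×3+2 = 2 → write 0 carry 1
  1×3+1 = 4 → write 0 carry 2
  1×3+2 = 5 → write 1 carry 2
  1×3+2 = 5 → write 1 carry 2
  0×3+2 = 2 → write 0 carry 1
  1×3+1 = 4 → write 0 carry 2
  0×3+2 = 2 → write 0 carry 1
  1×3+1 = 4 → write 0 carry 2
  0×3+2 = 2 → write 0 carry 1
  1×3+1 = 4 → write 0 carry 2
  0×3+2 = 2 → write 0 carry 1
  1×3+1 = 4 → write 0 carry 2
  0×3+2 = 2 → write 0 carry 1
  0×3+1 = 1 → write 1
  1×3 = 3 → write 1 carry 1
  0×3+1 = 1 → write 1
  0×3 = 0 → write 0
  1×3 = 3 → write 1 carry 1
  1×3+1 = 4 → write 0 carry 2
  remaining carry: 10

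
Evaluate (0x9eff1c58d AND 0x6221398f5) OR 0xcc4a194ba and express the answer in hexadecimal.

0xce6b194bf

0x9eff1c58d AND 0x6221398f5 = 0x022118085.
Then OR with 0xcc4a194ba.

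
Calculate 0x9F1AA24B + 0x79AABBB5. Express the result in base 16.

0x118C55E00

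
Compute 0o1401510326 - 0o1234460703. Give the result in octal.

Subtract column by column in base 8:
  6-3 → 3
  2-0 → 2
  3-7 → 4 (borrow)
  0-0-1 → 7 (borrow)
  1-6-1 → 2 (borrow)
  5-4-1 → 0
  1-4 → 5 (borrow)
  0-3-1 → 4 (borrow)
  4-2-1 → 1
  1-1 → 0

0o145027423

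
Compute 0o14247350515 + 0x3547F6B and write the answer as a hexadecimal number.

0x65F250B8

0o14247350515 = 0x629DD14D in hexadecimal.
Add column by column in base 16, right to left:
  D+B = 8 carry 1
  4+6+1 = B
  1+F = 0 carry 1
  D+7+1 = 5 carry 1
  D+4+1 = 2 carry 1
  9+5+1 = F
  2+3 = 5
  6+0 = 6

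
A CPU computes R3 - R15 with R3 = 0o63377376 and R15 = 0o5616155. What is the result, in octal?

0o55561221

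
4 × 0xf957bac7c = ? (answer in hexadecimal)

0x3e55eeb1f0

Multiply each base-16 digit by 4, carrying:
  c×4 = 48 → write 0 carry 3
  7×4+3 = 31 → write f carry 1
  c×4+1 = 49 → write 1 carry 3
  a×4+3 = 43 → write b carry 2
  b×4+2 = 46 → write e carry 2
  7×4+2 = 30 → write e carry 1
  5×4+1 = 21 → write 5 carry 1
  9×4+1 = 37 → write 5 carry 2
  f×4+2 = 62 → write e carry 3
  remaining carry: 3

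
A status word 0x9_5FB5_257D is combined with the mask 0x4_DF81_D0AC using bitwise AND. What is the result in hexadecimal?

0x05F81002C

AND each hex digit independently (no carries):
  9&4=0, 5&D=5, F&F=F, B&8=8, 5&1=1, 2&D=0, 5&0=0, 7&A=2, D&C=C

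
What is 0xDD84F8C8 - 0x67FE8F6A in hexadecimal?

0x7586695E

Subtract column by column in base 16:
  8-A → E (borrow)
  C-6-1 → 5
  8-F → 9 (borrow)
  F-8-1 → 6
  4-E → 6 (borrow)
  8-F-1 → 8 (borrow)
  D-7-1 → 5
  D-6 → 7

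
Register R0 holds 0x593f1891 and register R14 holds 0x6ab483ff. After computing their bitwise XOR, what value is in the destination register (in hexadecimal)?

0x338b9b6e

XOR each hex digit independently (no carries):
  5^6=3, 9^a=3, 3^b=8, f^4=b, 1^8=9, 8^3=b, 9^f=6, 1^f=e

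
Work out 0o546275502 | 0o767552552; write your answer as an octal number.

0o767777552

OR each oct digit independently (no carries):
  5|7=7, 4|6=6, 6|7=7, 2|5=7, 7|5=7, 5|2=7, 5|5=5, 0|5=5, 2|2=2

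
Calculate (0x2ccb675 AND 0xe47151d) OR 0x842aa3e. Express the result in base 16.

0x2ccb675 AND 0xe47151d = 0x2441415.
Then OR with 0x842aa3e.

0xa46be3f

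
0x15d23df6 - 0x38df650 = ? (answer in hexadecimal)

Subtract column by column in base 16:
  6-0 → 6
  f-5 → a
  d-6 → 7
  3-f → 4 (borrow)
  2-d-1 → 4 (borrow)
  d-8-1 → 4
  5-3 → 2
  1-0 → 1

0x124447a6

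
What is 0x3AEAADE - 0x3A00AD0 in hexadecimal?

Subtract column by column in base 16:
  E-0 → E
  D-D → 0
  A-A → 0
  A-0 → A
  E-0 → E
  A-A → 0
  3-3 → 0

0xEA00E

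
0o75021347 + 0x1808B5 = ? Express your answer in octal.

0x1808B5 = 0o6004265 in octal.
Add column by column in base 8, right to left:
  7+5 = 4 carry 1
  4+6+1 = 3 carry 1
  3+2+1 = 6
  1+4 = 5
  2+0 = 2
  0+0 = 0
  5+6 = 3 carry 1
  7+0+1 = 0 carry 1
  final carry 1

0o103025634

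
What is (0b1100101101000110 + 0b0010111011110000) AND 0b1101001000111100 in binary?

Add column by column in base 2, right to left:
  0+0 = 0
  1+0 = 1
  1+0 = 1
  0+0 = 0
  0+1 = 1
  0+1 = 1
  1+1 = 0 carry 1
  0+1+1 = 0 carry 1
  1+0+1 = 0 carry 1
  1+1+1 = 1 carry 1
  0+1+1 = 0 carry 1
  1+1+1 = 1 carry 1
  0+0+1 = 1
  0+1 = 1
  1+0 = 1
  1+0 = 1
Sum = 0b1111101000110110; now AND with 0b1101001000111100:
  1111101000110110
& 1101001000111100
= 1101001000110100

0b1101001000110100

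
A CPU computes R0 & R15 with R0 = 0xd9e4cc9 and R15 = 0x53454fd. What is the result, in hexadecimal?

AND each hex digit independently (no carries):
  d&5=5, 9&3=1, e&4=4, 4&5=4, c&4=4, c&f=c, 9&d=9

0x51444c9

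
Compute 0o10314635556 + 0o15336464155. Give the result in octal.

Add column by column in base 8, right to left:
  6+5 = 3 carry 1
  5+5+1 = 3 carry 1
  5+1+1 = 7
  5+4 = 1 carry 1
  3+6+1 = 2 carry 1
  6+4+1 = 3 carry 1
  4+6+1 = 3 carry 1
  1+3+1 = 5
  3+3 = 6
  0+5 = 5
  1+1 = 2

0o25653321733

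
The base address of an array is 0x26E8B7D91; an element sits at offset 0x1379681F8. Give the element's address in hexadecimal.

Add column by column in base 16, right to left:
  1+8 = 9
  9+F = 8 carry 1
  D+1+1 = F
  7+8 = F
  B+6 = 1 carry 1
  8+9+1 = 2 carry 1
  E+7+1 = 6 carry 1
  6+3+1 = A
  2+1 = 3

0x3A621FF89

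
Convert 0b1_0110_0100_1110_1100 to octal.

0o262354

Group the bits in threes: 010 110 010 011 101 100 → 262354.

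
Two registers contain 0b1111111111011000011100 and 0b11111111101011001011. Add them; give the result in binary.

Add column by column in base 2, right to left:
  0+1 = 1
  0+1 = 1
  1+0 = 1
  1+1 = 0 carry 1
  1+0+1 = 0 carry 1
  0+0+1 = 1
  0+1 = 1
  0+1 = 1
  0+0 = 0
  1+1 = 0 carry 1
  1+0+1 = 0 carry 1
  0+1+1 = 0 carry 1
  1+1+1 = 1 carry 1
  1+1+1 = 1 carry 1
  1+1+1 = 1 carry 1
  1+1+1 = 1 carry 1
  1+1+1 = 1 carry 1
  1+1+1 = 1 carry 1
  1+1+1 = 1 carry 1
  1+1+1 = 1 carry 1
  1+0+1 = 0 carry 1
  1+0+1 = 0 carry 1
  final carry 1

0b10011111111000011100111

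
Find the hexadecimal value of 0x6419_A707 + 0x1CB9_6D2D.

0x80D31434

Add column by column in base 16, right to left:
  7+D = 4 carry 1
  0+2+1 = 3
  7+D = 4 carry 1
  A+6+1 = 1 carry 1
  9+9+1 = 3 carry 1
  1+B+1 = D
  4+C = 0 carry 1
  6+1+1 = 8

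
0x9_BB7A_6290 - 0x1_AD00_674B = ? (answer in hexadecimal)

Subtract column by column in base 16:
  0-B → 5 (borrow)
  9-4-1 → 4
  2-7 → B (borrow)
  6-6-1 → F (borrow)
  A-0-1 → 9
  7-0 → 7
  B-D → E (borrow)
  B-A-1 → 0
  9-1 → 8

0x80E79FB45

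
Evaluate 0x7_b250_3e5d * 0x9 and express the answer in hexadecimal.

0x4544d23145

Multiply each base-16 digit by 9, carrying:
  d×9 = 117 → write 5 carry 7
  5×9+7 = 52 → write 4 carry 3
  e×9+3 = 129 → write 1 carry 8
  3×9+8 = 35 → write 3 carry 2
  0×9+2 = 2 → write 2
  5×9 = 45 → write d carry 2
  2×9+2 = 20 → write 4 carry 1
  b×9+1 = 100 → write 4 carry 6
  7×9+6 = 69 → write 5 carry 4
  remaining carry: 4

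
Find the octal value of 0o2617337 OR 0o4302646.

OR each oct digit independently (no carries):
  2|4=6, 6|3=7, 1|0=1, 7|2=7, 3|6=7, 3|4=7, 7|6=7

0o6717777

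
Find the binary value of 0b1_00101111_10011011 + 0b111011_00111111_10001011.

Add column by column in base 2, right to left:
  1+1 = 0 carry 1
  1+1+1 = 1 carry 1
  0+0+1 = 1
  1+1 = 0 carry 1
  1+0+1 = 0 carry 1
  0+0+1 = 1
  0+0 = 0
  1+1 = 0 carry 1
  1+1+1 = 1 carry 1
  1+1+1 = 1 carry 1
  1+1+1 = 1 carry 1
  1+1+1 = 1 carry 1
  0+1+1 = 0 carry 1
  1+1+1 = 1 carry 1
  0+0+1 = 1
  0+0 = 0
  1+1 = 0 carry 1
  0+1+1 = 0 carry 1
  0+0+1 = 1
  0+1 = 1
  0+1 = 1
  0+1 = 1

0b1111000110111100100110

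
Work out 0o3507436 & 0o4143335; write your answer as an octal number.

AND each oct digit independently (no carries):
  3&4=0, 5&1=1, 0&4=0, 7&3=3, 4&3=0, 3&3=3, 6&5=4

0o0103034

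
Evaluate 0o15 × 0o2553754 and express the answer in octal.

Multiply each base-8 digit by 13, carrying:
  4×13 = 52 → write 4 carry 6
  5×13+6 = 71 → write 7 carry 8
  7×13+8 = 99 → write 3 carry 12
  3×13+12 = 51 → write 3 carry 6
  5×13+6 = 71 → write 7 carry 8
  5×13+8 = 73 → write 1 carry 9
  2×13+9 = 35 → write 3 carry 4
  remaining carry: 4

0o43173374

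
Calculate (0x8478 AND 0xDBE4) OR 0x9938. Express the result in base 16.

0x8478 AND 0xDBE4 = 0x8060.
Then OR with 0x9938.

0x9978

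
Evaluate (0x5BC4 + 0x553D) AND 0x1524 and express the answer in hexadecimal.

0x1100

Add column by column in base 16, right to left:
  4+D = 1 carry 1
  C+3+1 = 0 carry 1
  B+5+1 = 1 carry 1
  5+5+1 = B
Sum = 0xB101; now AND with 0x1524:
  B&1=1, 1&5=1, 0&2=0, 1&4=0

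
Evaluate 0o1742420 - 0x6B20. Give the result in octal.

0x6B20 = 0o65440 in octal.
Subtract column by column in base 8:
  0-0 → 0
  2-4 → 6 (borrow)
  4-4-1 → 7 (borrow)
  2-5-1 → 4 (borrow)
  4-6-1 → 5 (borrow)
  7-0-1 → 6
  1-0 → 1

0o1654760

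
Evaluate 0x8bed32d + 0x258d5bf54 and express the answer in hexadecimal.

0x261949281

Add column by column in base 16, right to left:
  d+4 = 1 carry 1
  2+5+1 = 8
  3+f = 2 carry 1
  d+b+1 = 9 carry 1
  e+5+1 = 4 carry 1
  b+d+1 = 9 carry 1
  8+8+1 = 1 carry 1
  0+5+1 = 6
  0+2 = 2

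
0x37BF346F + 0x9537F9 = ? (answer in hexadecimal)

0x38546C68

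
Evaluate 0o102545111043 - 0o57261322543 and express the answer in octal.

0o23263566300

Subtract column by column in base 8:
  3-3 → 0
  4-4 → 0
  0-5 → 3 (borrow)
  1-2-1 → 6 (borrow)
  1-2-1 → 6 (borrow)
  1-3-1 → 5 (borrow)
  5-1-1 → 3
  4-6 → 6 (borrow)
  5-2-1 → 2
  2-7 → 3 (borrow)
  0-5-1 → 2 (borrow)
  1-0-1 → 0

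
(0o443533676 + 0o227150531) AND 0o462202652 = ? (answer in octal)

Add column by column in base 8, right to left:
  6+1 = 7
  7+3 = 2 carry 1
  6+5+1 = 4 carry 1
  3+0+1 = 4
  3+5 = 0 carry 1
  5+1+1 = 7
  3+7 = 2 carry 1
  4+2+1 = 7
  4+2 = 6
Sum = 0o672704427; now AND with 0o462202652:
  6&4=4, 7&6=6, 2&2=2, 7&2=2, 0&0=0, 4&2=0, 4&6=4, 2&5=0, 7&2=2

0o462200402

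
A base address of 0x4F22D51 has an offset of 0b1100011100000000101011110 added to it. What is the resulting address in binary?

0x4F22D51 = 0b100111100100010110101010001 in binary.
Add column by column in base 2, right to left:
  1+0 = 1
  0+1 = 1
  0+1 = 1
  0+1 = 1
  1+1 = 0 carry 1
  0+0+1 = 1
  1+1 = 0 carry 1
  0+0+1 = 1
  1+1 = 0 carry 1
  0+0+1 = 1
  1+0 = 1
  1+0 = 1
  0+0 = 0
  1+0 = 1
  0+0 = 0
  0+0 = 0
  0+0 = 0
  1+1 = 0 carry 1
  0+1+1 = 0 carry 1
  0+1+1 = 0 carry 1
  1+0+1 = 0 carry 1
  1+0+1 = 0 carry 1
  1+0+1 = 0 carry 1
  1+1+1 = 1 carry 1
  0+1+1 = 0 carry 1
  0+0+1 = 1
  1+0 = 1

0b110100000000010111010101111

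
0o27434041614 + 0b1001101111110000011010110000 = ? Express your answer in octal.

0b1001101111110000011010110000 = 0o1157603260 in octal.
Add column by column in base 8, right to left:
  4+0 = 4
  1+6 = 7
  6+2 = 0 carry 1
  1+3+1 = 5
  4+0 = 4
  0+6 = 6
  4+7 = 3 carry 1
  3+5+1 = 1 carry 1
  4+1+1 = 6
  7+1 = 0 carry 1
  2+0+1 = 3

0o30613645074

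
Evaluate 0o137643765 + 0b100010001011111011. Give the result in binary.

0b1100000010110101011110000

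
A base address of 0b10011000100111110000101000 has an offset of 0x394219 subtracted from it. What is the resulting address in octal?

0o212235017

0b10011000100111110000101000 = 0o230476050 in octal.
0x394219 = 0o16241031 in octal.
Subtract column by column in base 8:
  0-1 → 7 (borrow)
  5-3-1 → 1
  0-0 → 0
  6-1 → 5
  7-4 → 3
  4-2 → 2
  0-6 → 2 (borrow)
  3-1-1 → 1
  2-0 → 2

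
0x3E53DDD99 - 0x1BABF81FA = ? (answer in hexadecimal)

0x22A7E5B9F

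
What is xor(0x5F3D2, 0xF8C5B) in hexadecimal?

0xA7F89

XOR each hex digit independently (no carries):
  5^F=A, F^8=7, 3^C=F, D^5=8, 2^B=9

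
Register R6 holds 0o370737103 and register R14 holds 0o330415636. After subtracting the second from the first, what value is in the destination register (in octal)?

Subtract column by column in base 8:
  3-6 → 5 (borrow)
  0-3-1 → 4 (borrow)
  1-6-1 → 2 (borrow)
  7-5-1 → 1
  3-1 → 2
  7-4 → 3
  0-0 → 0
  7-3 → 4
  3-3 → 0

0o40321245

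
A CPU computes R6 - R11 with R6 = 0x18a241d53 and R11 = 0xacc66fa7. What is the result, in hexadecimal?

0xdd5dadac

Subtract column by column in base 16:
  3-7 → c (borrow)
  5-a-1 → a (borrow)
  d-f-1 → d (borrow)
  1-6-1 → a (borrow)
  4-6-1 → d (borrow)
  2-c-1 → 5 (borrow)
  a-c-1 → d (borrow)
  8-a-1 → d (borrow)
  1-0-1 → 0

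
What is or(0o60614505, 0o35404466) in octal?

0o75614567

OR each oct digit independently (no carries):
  6|3=7, 0|5=5, 6|4=6, 1|0=1, 4|4=4, 5|4=5, 0|6=6, 5|6=7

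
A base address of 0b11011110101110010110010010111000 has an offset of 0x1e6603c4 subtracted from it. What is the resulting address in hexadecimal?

0xc05360f4

0b11011110101110010110010010111000 = 0xdeb964b8 in hexadecimal.
Subtract column by column in base 16:
  8-4 → 4
  b-c → f (borrow)
  4-3-1 → 0
  6-0 → 6
  9-6 → 3
  b-6 → 5
  e-e → 0
  d-1 → c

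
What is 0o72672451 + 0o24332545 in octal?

0o117225216

Add column by column in base 8, right to left:
  1+5 = 6
  5+4 = 1 carry 1
  4+5+1 = 2 carry 1
  2+2+1 = 5
  7+3 = 2 carry 1
  6+3+1 = 2 carry 1
  2+4+1 = 7
  7+2 = 1 carry 1
  final carry 1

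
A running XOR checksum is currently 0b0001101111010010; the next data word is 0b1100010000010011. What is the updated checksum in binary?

0b1101111111000001

XOR bit by bit (1 where the bits differ):
  0001101111010010
^ 1100010000010011
= 1101111111000001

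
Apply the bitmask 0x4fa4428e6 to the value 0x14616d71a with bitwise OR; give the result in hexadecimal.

OR each hex digit independently (no carries):
  1|4=5, 4|f=f, 6|a=e, 1|4=5, 6|4=6, d|2=f, 7|8=f, 1|e=f, a|6=e

0x5fe56fffe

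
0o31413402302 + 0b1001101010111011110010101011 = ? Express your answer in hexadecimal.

0o31413402302 = 0xCC2E04C2 in hexadecimal.
0b1001101010111011110010101011 = 0x9ABBCAB in hexadecimal.
Add column by column in base 16, right to left:
  2+B = D
  C+A = 6 carry 1
  4+C+1 = 1 carry 1
  0+B+1 = C
  E+B = 9 carry 1
  2+A+1 = D
  C+9 = 5 carry 1
  C+0+1 = D

0xD5D9C16D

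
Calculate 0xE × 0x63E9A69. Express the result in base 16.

Multiply each base-16 digit by 14, carrying:
  9×14 = 126 → write E carry 7
  6×14+7 = 91 → write B carry 5
  A×14+5 = 145 → write 1 carry 9
  9×14+9 = 135 → write 7 carry 8
  E×14+8 = 204 → write C carry 12
  3×14+12 = 54 → write 6 carry 3
  6×14+3 = 87 → write 7 carry 5
  remaining carry: 5

0x576C71BE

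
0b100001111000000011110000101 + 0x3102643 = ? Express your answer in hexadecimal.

0b100001111000000011110000101 = 0x43c0785 in hexadecimal.
Add column by column in base 16, right to left:
  5+3 = 8
  8+4 = c
  7+6 = d
  0+2 = 2
  c+0 = c
  3+1 = 4
  4+3 = 7

0x74c2dc8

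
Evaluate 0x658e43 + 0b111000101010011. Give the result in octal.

0o31377626

0x658e43 = 0o31307103 in octal.
0b111000101010011 = 0o70523 in octal.
Add column by column in base 8, right to left:
  3+3 = 6
  0+2 = 2
  1+5 = 6
  7+0 = 7
  0+7 = 7
  3+0 = 3
  1+0 = 1
  3+0 = 3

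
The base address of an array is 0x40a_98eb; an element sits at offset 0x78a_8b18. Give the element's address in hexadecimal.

0xb952403

Add column by column in base 16, right to left:
  b+8 = 3 carry 1
  e+1+1 = 0 carry 1
  8+b+1 = 4 carry 1
  9+8+1 = 2 carry 1
  a+a+1 = 5 carry 1
  0+8+1 = 9
  4+7 = b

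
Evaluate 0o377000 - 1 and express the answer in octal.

0o376777

The trailing 3 digits are 0, so subtracting 1 borrows through: they become 7 and the next digit up decrements.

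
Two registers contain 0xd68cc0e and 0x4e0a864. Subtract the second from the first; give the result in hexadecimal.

0x88823aa

Subtract column by column in base 16:
  e-4 → a
  0-6 → a (borrow)
  c-8-1 → 3
  c-a → 2
  8-0 → 8
  6-e → 8 (borrow)
  d-4-1 → 8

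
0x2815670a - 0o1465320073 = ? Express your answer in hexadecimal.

0o1465320073 = 0xcd5a03b in hexadecimal.
Subtract column by column in base 16:
  a-b → f (borrow)
  0-3-1 → c (borrow)
  7-0-1 → 6
  6-a → c (borrow)
  5-5-1 → f (borrow)
  1-d-1 → 3 (borrow)
  8-c-1 → b (borrow)
  2-0-1 → 1

0x1b3fc6cf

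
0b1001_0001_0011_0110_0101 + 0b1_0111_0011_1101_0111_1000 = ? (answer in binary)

Add column by column in base 2, right to left:
  1+0 = 1
  0+0 = 0
  1+0 = 1
  0+1 = 1
  0+1 = 1
  1+1 = 0 carry 1
  1+1+1 = 1 carry 1
  0+0+1 = 1
  1+1 = 0 carry 1
  1+0+1 = 0 carry 1
  0+1+1 = 0 carry 1
  0+1+1 = 0 carry 1
  1+1+1 = 1 carry 1
  0+1+1 = 0 carry 1
  0+0+1 = 1
  0+0 = 0
  1+1 = 0 carry 1
  0+1+1 = 0 carry 1
  0+1+1 = 0 carry 1
  1+0+1 = 0 carry 1
  0+1+1 = 0 carry 1
  final carry 1

0b1000000101000011011101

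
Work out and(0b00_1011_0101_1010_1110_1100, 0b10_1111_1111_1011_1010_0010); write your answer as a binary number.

0b0010110101101010100000

AND bit by bit (1 only where both bits are 1):
  0010110101101011101100
& 1011111111101110100010
= 0010110101101010100000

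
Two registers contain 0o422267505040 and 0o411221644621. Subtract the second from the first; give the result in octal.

Subtract column by column in base 8:
  0-1 → 7 (borrow)
  4-2-1 → 1
  0-6 → 2 (borrow)
  5-4-1 → 0
  0-4 → 4 (borrow)
  5-6-1 → 6 (borrow)
  7-1-1 → 5
  6-2 → 4
  2-2 → 0
  2-1 → 1
  2-1 → 1
  4-4 → 0

0o11045640217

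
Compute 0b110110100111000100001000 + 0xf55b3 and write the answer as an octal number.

0o72343273

0b110110100111000100001000 = 0o66470410 in octal.
0xf55b3 = 0o3652663 in octal.
Add column by column in base 8, right to left:
  0+3 = 3
  1+6 = 7
  4+6 = 2 carry 1
  0+2+1 = 3
  7+5 = 4 carry 1
  4+6+1 = 3 carry 1
  6+3+1 = 2 carry 1
  6+0+1 = 7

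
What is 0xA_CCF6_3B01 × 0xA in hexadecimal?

Multiply each base-16 digit by 10, carrying:
  1×10 = 10 → write A
  0×10 = 0 → write 0
  B×10 = 110 → write E carry 6
  3×10+6 = 36 → write 4 carry 2
  6×10+2 = 62 → write E carry 3
  F×10+3 = 153 → write 9 carry 9
  C×10+9 = 129 → write 1 carry 8
  C×10+8 = 128 → write 0 carry 8
  A×10+8 = 108 → write C carry 6
  remaining carry: 6

0x6C019E4E0A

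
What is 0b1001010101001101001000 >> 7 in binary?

0b100101010100110

Right shift by 7: drop the 7 least-significant bits.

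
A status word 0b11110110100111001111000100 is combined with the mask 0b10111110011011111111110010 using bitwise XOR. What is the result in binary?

0b01001000111100110000110110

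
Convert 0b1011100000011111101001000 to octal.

Group the bits in threes: 001 011 100 000 011 111 101 001 000 → 134037510.

0o134037510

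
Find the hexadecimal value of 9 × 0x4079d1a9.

Multiply each base-16 digit by 9, carrying:
  9×9 = 81 → write 1 carry 5
  a×9+5 = 95 → write f carry 5
  1×9+5 = 14 → write e
  d×9 = 117 → write 5 carry 7
  9×9+7 = 88 → write 8 carry 5
  7×9+5 = 68 → write 4 carry 4
  0×9+4 = 4 → write 4
  4×9 = 36 → write 4 carry 2
  remaining carry: 2

0x244485ef1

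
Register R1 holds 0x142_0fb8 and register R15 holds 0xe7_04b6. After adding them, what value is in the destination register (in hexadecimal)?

0x229146e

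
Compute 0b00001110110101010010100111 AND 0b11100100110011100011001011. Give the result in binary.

AND bit by bit (1 only where both bits are 1):
  00001110110101010010100111
& 11100100110011100011001011
= 00000100110001000010000011

0b00000100110001000010000011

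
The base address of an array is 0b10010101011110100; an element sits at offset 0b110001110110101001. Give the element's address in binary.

0b1000100100010011101

Add column by column in base 2, right to left:
  0+1 = 1
  0+0 = 0
  1+0 = 1
  0+1 = 1
  1+0 = 1
  1+1 = 0 carry 1
  1+0+1 = 0 carry 1
  1+1+1 = 1 carry 1
  0+1+1 = 0 carry 1
  1+0+1 = 0 carry 1
  0+1+1 = 0 carry 1
  1+1+1 = 1 carry 1
  0+1+1 = 0 carry 1
  1+0+1 = 0 carry 1
  0+0+1 = 1
  0+0 = 0
  1+1 = 0 carry 1
  0+1+1 = 0 carry 1
  final carry 1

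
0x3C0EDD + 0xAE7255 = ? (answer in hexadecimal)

0xEA8132

Add column by column in base 16, right to left:
  D+5 = 2 carry 1
  D+5+1 = 3 carry 1
  E+2+1 = 1 carry 1
  0+7+1 = 8
  C+E = A carry 1
  3+A+1 = E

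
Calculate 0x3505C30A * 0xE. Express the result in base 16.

0x2E650AA8C

Multiply each base-16 digit by 14, carrying:
  A×14 = 140 → write C carry 8
  0×14+8 = 8 → write 8
  3×14 = 42 → write A carry 2
  C×14+2 = 170 → write A carry 10
  5×14+10 = 80 → write 0 carry 5
  0×14+5 = 5 → write 5
  5×14 = 70 → write 6 carry 4
  3×14+4 = 46 → write E carry 2
  remaining carry: 2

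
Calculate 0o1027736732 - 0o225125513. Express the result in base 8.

Subtract column by column in base 8:
  2-3 → 7 (borrow)
  3-1-1 → 1
  7-5 → 2
  6-5 → 1
  3-2 → 1
  7-1 → 6
  7-5 → 2
  2-2 → 0
  0-2 → 6 (borrow)
  1-0-1 → 0

0o602611217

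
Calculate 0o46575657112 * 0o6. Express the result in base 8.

Multiply each base-8 digit by 6, carrying:
  2×6 = 12 → write 4 carry 1
  1×6+1 = 7 → write 7
  1×6 = 6 → write 6
  7×6 = 42 → write 2 carry 5
  5×6+5 = 35 → write 3 carry 4
  6×6+4 = 40 → write 0 carry 5
  5×6+5 = 35 → write 3 carry 4
  7×6+4 = 46 → write 6 carry 5
  5×6+5 = 35 → write 3 carry 4
  6×6+4 = 40 → write 0 carry 5
  4×6+5 = 29 → write 5 carry 3
  remaining carry: 3

0o350363032674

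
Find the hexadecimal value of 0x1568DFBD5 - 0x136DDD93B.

0x1FB0229A

Subtract column by column in base 16:
  5-B → A (borrow)
  D-3-1 → 9
  B-9 → 2
  F-D → 2
  D-D → 0
  8-D → B (borrow)
  6-6-1 → F (borrow)
  5-3-1 → 1
  1-1 → 0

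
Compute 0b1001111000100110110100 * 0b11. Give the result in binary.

0b11101101001110100011100

Multiply each base-2 digit by 3, carrying:
  0×3 = 0 → write 0
  0×3 = 0 → write 0
  1×3 = 3 → write 1 carry 1
  0×3+1 = 1 → write 1
  1×3 = 3 → write 1 carry 1
  1×3+1 = 4 → write 0 carry 2
  0×3+2 = 2 → write 0 carry 1
  1×3+1 = 4 → write 0 carry 2
  1×3+2 = 5 → write 1 carry 2
  0×3+2 = 2 → write 0 carry 1
  0×3+1 = 1 → write 1
  1×3 = 3 → write 1 carry 1
  0×3+1 = 1 → write 1
  0×3 = 0 → write 0
  0×3 = 0 → write 0
  1×3 = 3 → write 1 carry 1
  1×3+1 = 4 → write 0 carry 2
  1×3+2 = 5 → write 1 carry 2
  1×3+2 = 5 → write 1 carry 2
  0×3+2 = 2 → write 0 carry 1
  0×3+1 = 1 → write 1
  1×3 = 3 → write 1 carry 1
  remaining carry: 1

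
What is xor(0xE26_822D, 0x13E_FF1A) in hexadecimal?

0xF187D37

XOR each hex digit independently (no carries):
  E^1=F, 2^3=1, 6^E=8, 8^F=7, 2^F=D, 2^1=3, D^A=7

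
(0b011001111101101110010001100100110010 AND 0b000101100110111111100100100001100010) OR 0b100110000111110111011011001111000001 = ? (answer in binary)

0b100111100111111111011011101111100011

0b011001111101101110010001100100110010 AND 0b000101100110111111100100100001100010 = 0b000001100100101110000000100000100010.
Then OR with 0b100110000111110111011011001111000001.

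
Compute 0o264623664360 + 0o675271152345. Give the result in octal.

Add column by column in base 8, right to left:
  0+5 = 5
  6+4 = 2 carry 1
  3+3+1 = 7
  4+2 = 6
  6+5 = 3 carry 1
  6+1+1 = 0 carry 1
  3+1+1 = 5
  2+7 = 1 carry 1
  6+2+1 = 1 carry 1
  4+5+1 = 2 carry 1
  6+7+1 = 6 carry 1
  2+6+1 = 1 carry 1
  final carry 1

0o1162115036725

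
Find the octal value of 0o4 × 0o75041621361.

Multiply each base-8 digit by 4, carrying:
  1×4 = 4 → write 4
  6×4 = 24 → write 0 carry 3
  3×4+3 = 15 → write 7 carry 1
  1×4+1 = 5 → write 5
  2×4 = 8 → write 0 carry 1
  6×4+1 = 25 → write 1 carry 3
  1×4+3 = 7 → write 7
  4×4 = 16 → write 0 carry 2
  0×4+2 = 2 → write 2
  5×4 = 20 → write 4 carry 2
  7×4+2 = 30 → write 6 carry 3
  remaining carry: 3

0o364207105704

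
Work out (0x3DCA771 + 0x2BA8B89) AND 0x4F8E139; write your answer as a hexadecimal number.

0x4902038

Add column by column in base 16, right to left:
  1+9 = A
  7+8 = F
  7+B = 2 carry 1
  A+8+1 = 3 carry 1
  C+A+1 = 7 carry 1
  D+B+1 = 9 carry 1
  3+2+1 = 6
Sum = 0x69732FA; now AND with 0x4F8E139:
  6&4=4, 9&F=9, 7&8=0, 3&E=2, 2&1=0, F&3=3, A&9=8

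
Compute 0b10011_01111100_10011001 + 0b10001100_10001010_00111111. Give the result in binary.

0b101000000000011011011000

Add column by column in base 2, right to left:
  1+1 = 0 carry 1
  0+1+1 = 0 carry 1
  0+1+1 = 0 carry 1
  1+1+1 = 1 carry 1
  1+1+1 = 1 carry 1
  0+1+1 = 0 carry 1
  0+0+1 = 1
  1+0 = 1
  0+0 = 0
  0+1 = 1
  1+0 = 1
  1+1 = 0 carry 1
  1+0+1 = 0 carry 1
  1+0+1 = 0 carry 1
  1+0+1 = 0 carry 1
  0+1+1 = 0 carry 1
  1+0+1 = 0 carry 1
  1+0+1 = 0 carry 1
  0+1+1 = 0 carry 1
  0+1+1 = 0 carry 1
  1+0+1 = 0 carry 1
  0+0+1 = 1
  0+0 = 0
  0+1 = 1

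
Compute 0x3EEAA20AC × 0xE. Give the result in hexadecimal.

0x370D4DC968

Multiply each base-16 digit by 14, carrying:
  C×14 = 168 → write 8 carry 10
  A×14+10 = 150 → write 6 carry 9
  0×14+9 = 9 → write 9
  2×14 = 28 → write C carry 1
  A×14+1 = 141 → write D carry 8
  A×14+8 = 148 → write 4 carry 9
  E×14+9 = 205 → write D carry 12
  E×14+12 = 208 → write 0 carry 13
  3×14+13 = 55 → write 7 carry 3
  remaining carry: 3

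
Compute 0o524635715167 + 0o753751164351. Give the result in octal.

Add column by column in base 8, right to left:
  7+1 = 0 carry 1
  6+5+1 = 4 carry 1
  1+3+1 = 5
  5+4 = 1 carry 1
  1+6+1 = 0 carry 1
  7+1+1 = 1 carry 1
  5+1+1 = 7
  3+5 = 0 carry 1
  6+7+1 = 6 carry 1
  4+3+1 = 0 carry 1
  2+5+1 = 0 carry 1
  5+7+1 = 5 carry 1
  final carry 1

0o1500607101540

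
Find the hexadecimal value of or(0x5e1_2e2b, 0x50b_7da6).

OR each hex digit independently (no carries):
  5|5=5, e|0=e, 1|b=b, 2|7=7, e|d=f, 2|a=a, b|6=f

0x5eb7faf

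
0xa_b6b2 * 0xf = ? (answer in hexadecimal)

0xa0b46e

Multiply each base-16 digit by 15, carrying:
  2×15 = 30 → write e carry 1
  b×15+1 = 166 → write 6 carry 10
  6×15+10 = 100 → write 4 carry 6
  b×15+6 = 171 → write b carry 10
  a×15+10 = 160 → write 0 carry 10
  remaining carry: a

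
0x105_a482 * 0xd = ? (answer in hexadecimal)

Multiply each base-16 digit by 13, carrying:
  2×13 = 26 → write a carry 1
  8×13+1 = 105 → write 9 carry 6
  4×13+6 = 58 → write a carry 3
  a×13+3 = 133 → write 5 carry 8
  5×13+8 = 73 → write 9 carry 4
  0×13+4 = 4 → write 4
  1×13 = 13 → write d

0xd495a9a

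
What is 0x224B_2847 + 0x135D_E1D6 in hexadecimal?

Add column by column in base 16, right to left:
  7+6 = D
  4+D = 1 carry 1
  8+1+1 = A
  2+E = 0 carry 1
  B+D+1 = 9 carry 1
  4+5+1 = A
  2+3 = 5
  2+1 = 3

0x35A90A1D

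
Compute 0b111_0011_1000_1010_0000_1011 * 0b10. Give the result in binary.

Multiply each base-2 digit by 2, carrying:
  1×2 = 2 → write 0 carry 1
  1×2+1 = 3 → write 1 carry 1
  0×2+1 = 1 → write 1
  1×2 = 2 → write 0 carry 1
  0×2+1 = 1 → write 1
  0×2 = 0 → write 0
  0×2 = 0 → write 0
  0×2 = 0 → write 0
  0×2 = 0 → write 0
  1×2 = 2 → write 0 carry 1
  0×2+1 = 1 → write 1
  1×2 = 2 → write 0 carry 1
  0×2+1 = 1 → write 1
  0×2 = 0 → write 0
  0×2 = 0 → write 0
  1×2 = 2 → write 0 carry 1
  1×2+1 = 3 → write 1 carry 1
  1×2+1 = 3 → write 1 carry 1
  0×2+1 = 1 → write 1
  0×2 = 0 → write 0
  1×2 = 2 → write 0 carry 1
  1×2+1 = 3 → write 1 carry 1
  1×2+1 = 3 → write 1 carry 1
  remaining carry: 1

0b111001110001010000010110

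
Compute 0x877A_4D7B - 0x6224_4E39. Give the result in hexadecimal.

Subtract column by column in base 16:
  B-9 → 2
  7-3 → 4
  D-E → F (borrow)
  4-4-1 → F (borrow)
  A-4-1 → 5
  7-2 → 5
  7-2 → 5
  8-6 → 2

0x2555FF42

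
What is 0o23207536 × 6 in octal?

0o163456064

Multiply each base-8 digit by 6, carrying:
  6×6 = 36 → write 4 carry 4
  3×6+4 = 22 → write 6 carry 2
  5×6+2 = 32 → write 0 carry 4
  7×6+4 = 46 → write 6 carry 5
  0×6+5 = 5 → write 5
  2×6 = 12 → write 4 carry 1
  3×6+1 = 19 → write 3 carry 2
  2×6+2 = 14 → write 6 carry 1
  remaining carry: 1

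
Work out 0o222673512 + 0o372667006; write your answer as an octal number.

Add column by column in base 8, right to left:
  2+6 = 0 carry 1
  1+0+1 = 2
  5+0 = 5
  3+7 = 2 carry 1
  7+6+1 = 6 carry 1
  6+6+1 = 5 carry 1
  2+2+1 = 5
  2+7 = 1 carry 1
  2+3+1 = 6

0o615562520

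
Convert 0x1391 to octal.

0o11621

Expand each hex digit to 4 bits: 1=0001 3=0011 9=1001 1=0001.
Group the bits in threes: 001 001 110 010 001 → 11621.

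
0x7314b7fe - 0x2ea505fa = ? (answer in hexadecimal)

Subtract column by column in base 16:
  e-a → 4
  f-f → 0
  7-5 → 2
  b-0 → b
  4-5 → f (borrow)
  1-a-1 → 6 (borrow)
  3-e-1 → 4 (borrow)
  7-2-1 → 4

0x446fb204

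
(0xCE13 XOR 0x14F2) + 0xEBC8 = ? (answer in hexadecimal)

First 0xCE13 XOR 0x14F2 = 0xDAE1.
Add column by column in base 16, right to left:
  1+8 = 9
  E+C = A carry 1
  A+B+1 = 6 carry 1
  D+E+1 = C carry 1
  final carry 1

0x1C6A9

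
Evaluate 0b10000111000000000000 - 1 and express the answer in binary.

The trailing 12 digits are 0, so subtracting 1 borrows through: they become 1 and the next digit up decrements.

0b10000110111111111111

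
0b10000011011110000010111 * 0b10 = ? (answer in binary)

0b100000110111100000101110

Multiply each base-2 digit by 2, carrying:
  1×2 = 2 → write 0 carry 1
  1×2+1 = 3 → write 1 carry 1
  1×2+1 = 3 → write 1 carry 1
  0×2+1 = 1 → write 1
  1×2 = 2 → write 0 carry 1
  0×2+1 = 1 → write 1
  0×2 = 0 → write 0
  0×2 = 0 → write 0
  0×2 = 0 → write 0
  0×2 = 0 → write 0
  1×2 = 2 → write 0 carry 1
  1×2+1 = 3 → write 1 carry 1
  1×2+1 = 3 → write 1 carry 1
  1×2+1 = 3 → write 1 carry 1
  0×2+1 = 1 → write 1
  1×2 = 2 → write 0 carry 1
  1×2+1 = 3 → write 1 carry 1
  0×2+1 = 1 → write 1
  0×2 = 0 → write 0
  0×2 = 0 → write 0
  0×2 = 0 → write 0
  0×2 = 0 → write 0
  1×2 = 2 → write 0 carry 1
  remaining carry: 1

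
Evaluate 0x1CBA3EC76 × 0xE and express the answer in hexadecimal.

Multiply each base-16 digit by 14, carrying:
  6×14 = 84 → write 4 carry 5
  7×14+5 = 103 → write 7 carry 6
  C×14+6 = 174 → write E carry 10
  E×14+10 = 206 → write E carry 12
  3×14+12 = 54 → write 6 carry 3
  A×14+3 = 143 → write F carry 8
  B×14+8 = 162 → write 2 carry 10
  C×14+10 = 178 → write 2 carry 11
  1×14+11 = 25 → write 9 carry 1
  remaining carry: 1

0x1922F6EE74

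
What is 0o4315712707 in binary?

0b100011001101111001010111000111

Each octal digit is 3 bits: 4=100 3=011 1=001 5=101 7=111 1=001 2=010 7=111 0=000 7=111.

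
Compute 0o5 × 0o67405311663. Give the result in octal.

Multiply each base-8 digit by 5, carrying:
  3×5 = 15 → write 7 carry 1
  6×5+1 = 31 → write 7 carry 3
  6×5+3 = 33 → write 1 carry 4
  1×5+4 = 9 → write 1 carry 1
  1×5+1 = 6 → write 6
  3×5 = 15 → write 7 carry 1
  5×5+1 = 26 → write 2 carry 3
  0×5+3 = 3 → write 3
  4×5 = 20 → write 4 carry 2
  7×5+2 = 37 → write 5 carry 4
  6×5+4 = 34 → write 2 carry 4
  remaining carry: 4

0o425432761177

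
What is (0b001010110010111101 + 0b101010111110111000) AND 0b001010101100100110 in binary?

Add column by column in base 2, right to left:
  1+0 = 1
  0+0 = 0
  1+0 = 1
  1+1 = 0 carry 1
  1+1+1 = 1 carry 1
  1+1+1 = 1 carry 1
  0+0+1 = 1
  1+1 = 0 carry 1
  0+1+1 = 0 carry 1
  0+1+1 = 0 carry 1
  1+1+1 = 1 carry 1
  1+1+1 = 1 carry 1
  0+0+1 = 1
  1+1 = 0 carry 1
  0+0+1 = 1
  1+1 = 0 carry 1
  0+0+1 = 1
  0+1 = 1
Sum = 0b110101110001110101; now AND with 0b001010101100100110:
  110101110001110101
& 001010101100100110
= 000000100000100100

0b100000100100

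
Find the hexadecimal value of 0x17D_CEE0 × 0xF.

Multiply each base-16 digit by 15, carrying:
  0×15 = 0 → write 0
  E×15 = 210 → write 2 carry 13
  E×15+13 = 223 → write F carry 13
  C×15+13 = 193 → write 1 carry 12
  D×15+12 = 207 → write F carry 12
  7×15+12 = 117 → write 5 carry 7
  1×15+7 = 22 → write 6 carry 1
  remaining carry: 1

0x165F1F20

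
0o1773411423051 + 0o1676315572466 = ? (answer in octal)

Add column by column in base 8, right to left:
  1+6 = 7
  5+6 = 3 carry 1
  0+4+1 = 5
  3+2 = 5
  2+7 = 1 carry 1
  4+5+1 = 2 carry 1
  1+5+1 = 7
  1+1 = 2
  4+3 = 7
  3+6 = 1 carry 1
  7+7+1 = 7 carry 1
  7+6+1 = 6 carry 1
  1+1+1 = 3

0o3671727215537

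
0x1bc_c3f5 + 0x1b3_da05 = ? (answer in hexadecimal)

Add column by column in base 16, right to left:
  5+5 = a
  f+0 = f
  3+a = d
  c+d = 9 carry 1
  c+3+1 = 0 carry 1
  b+b+1 = 7 carry 1
  1+1+1 = 3

0x3709dfa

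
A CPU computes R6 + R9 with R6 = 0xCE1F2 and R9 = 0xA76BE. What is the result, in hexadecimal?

0x1758B0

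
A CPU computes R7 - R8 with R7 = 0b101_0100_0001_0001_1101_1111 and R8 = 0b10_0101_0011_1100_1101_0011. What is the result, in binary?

Subtract column by column in base 2:
  1-1 → 0
  1-1 → 0
  1-0 → 1
  1-0 → 1
  1-1 → 0
  0-0 → 0
  1-1 → 0
  1-1 → 0
  1-0 → 1
  0-0 → 0
  0-1 → 1 (borrow)
  0-1-1 → 0 (borrow)
  1-1-1 → 1 (borrow)
  0-1-1 → 0 (borrow)
  0-0-1 → 1 (borrow)
  0-0-1 → 1 (borrow)
  0-1-1 → 0 (borrow)
  0-0-1 → 1 (borrow)
  1-1-1 → 1 (borrow)
  0-0-1 → 1 (borrow)
  1-0-1 → 0
  0-1 → 1 (borrow)
  1-0-1 → 0

0b1011101101010100001100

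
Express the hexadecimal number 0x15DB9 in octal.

0o256671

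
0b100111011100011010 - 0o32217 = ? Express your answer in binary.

0b100100001010001011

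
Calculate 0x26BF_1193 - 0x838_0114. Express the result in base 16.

0x1E87107F

Subtract column by column in base 16:
  3-4 → F (borrow)
  9-1-1 → 7
  1-1 → 0
  1-0 → 1
  F-8 → 7
  B-3 → 8
  6-8 → E (borrow)
  2-0-1 → 1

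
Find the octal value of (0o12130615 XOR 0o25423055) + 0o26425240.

0o66141100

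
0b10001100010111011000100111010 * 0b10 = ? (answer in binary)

Multiply each base-2 digit by 2, carrying:
  0×2 = 0 → write 0
  1×2 = 2 → write 0 carry 1
  0×2+1 = 1 → write 1
  1×2 = 2 → write 0 carry 1
  1×2+1 = 3 → write 1 carry 1
  1×2+1 = 3 → write 1 carry 1
  0×2+1 = 1 → write 1
  0×2 = 0 → write 0
  1×2 = 2 → write 0 carry 1
  0×2+1 = 1 → write 1
  0×2 = 0 → write 0
  0×2 = 0 → write 0
  1×2 = 2 → write 0 carry 1
  1×2+1 = 3 → write 1 carry 1
  0×2+1 = 1 → write 1
  1×2 = 2 → write 0 carry 1
  1×2+1 = 3 → write 1 carry 1
  1×2+1 = 3 → write 1 carry 1
  0×2+1 = 1 → write 1
  1×2 = 2 → write 0 carry 1
  0×2+1 = 1 → write 1
  0×2 = 0 → write 0
  0×2 = 0 → write 0
  1×2 = 2 → write 0 carry 1
  1×2+1 = 3 → write 1 carry 1
  0×2+1 = 1 → write 1
  0×2 = 0 → write 0
  0×2 = 0 → write 0
  1×2 = 2 → write 0 carry 1
  remaining carry: 1

0b100011000101110110001001110100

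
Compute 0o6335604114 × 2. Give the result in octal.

Multiply each base-8 digit by 2, carrying:
  4×2 = 8 → write 0 carry 1
  1×2+1 = 3 → write 3
  1×2 = 2 → write 2
  4×2 = 8 → write 0 carry 1
  0×2+1 = 1 → write 1
  6×2 = 12 → write 4 carry 1
  5×2+1 = 11 → write 3 carry 1
  3×2+1 = 7 → write 7
  3×2 = 6 → write 6
  6×2 = 12 → write 4 carry 1
  remaining carry: 1

0o14673410230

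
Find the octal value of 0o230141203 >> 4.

0o11406050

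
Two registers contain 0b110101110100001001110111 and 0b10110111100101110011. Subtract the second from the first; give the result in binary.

0b110010111100100100000100

Subtract column by column in base 2:
  1-1 → 0
  1-1 → 0
  1-0 → 1
  0-0 → 0
  1-1 → 0
  1-1 → 0
  1-1 → 0
  0-0 → 0
  0-1 → 1 (borrow)
  1-0-1 → 0
  0-0 → 0
  0-1 → 1 (borrow)
  0-1-1 → 0 (borrow)
  0-1-1 → 0 (borrow)
  1-1-1 → 1 (borrow)
  0-0-1 → 1 (borrow)
  1-1-1 → 1 (borrow)
  1-1-1 → 1 (borrow)
  1-0-1 → 0
  0-1 → 1 (borrow)
  1-0-1 → 0
  0-0 → 0
  1-0 → 1
  1-0 → 1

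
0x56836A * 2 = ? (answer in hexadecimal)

Multiply each base-16 digit by 2, carrying:
  A×2 = 20 → write 4 carry 1
  6×2+1 = 13 → write D
  3×2 = 6 → write 6
  8×2 = 16 → write 0 carry 1
  6×2+1 = 13 → write D
  5×2 = 10 → write A

0xAD06D4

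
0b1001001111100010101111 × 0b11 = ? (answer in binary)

Multiply each base-2 digit by 3, carrying:
  1×3 = 3 → write 1 carry 1
  1×3+1 = 4 → write 0 carry 2
  1×3+2 = 5 → write 1 carry 2
  1×3+2 = 5 → write 1 carry 2
  0×3+2 = 2 → write 0 carry 1
  1×3+1 = 4 → write 0 carry 2
  0×3+2 = 2 → write 0 carry 1
  1×3+1 = 4 → write 0 carry 2
  0×3+2 = 2 → write 0 carry 1
  0×3+1 = 1 → write 1
  0×3 = 0 → write 0
  1×3 = 3 → write 1 carry 1
  1×3+1 = 4 → write 0 carry 2
  1×3+2 = 5 → write 1 carry 2
  1×3+2 = 5 → write 1 carry 2
  1×3+2 = 5 → write 1 carry 2
  0×3+2 = 2 → write 0 carry 1
  0×3+1 = 1 → write 1
  1×3 = 3 → write 1 carry 1
  0×3+1 = 1 → write 1
  0×3 = 0 → write 0
  1×3 = 3 → write 1 carry 1
  remaining carry: 1

0b11011101110101000001101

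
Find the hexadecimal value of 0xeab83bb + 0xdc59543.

Add column by column in base 16, right to left:
  b+3 = e
  b+4 = f
  3+5 = 8
  8+9 = 1 carry 1
  b+5+1 = 1 carry 1
  a+c+1 = 7 carry 1
  e+d+1 = c carry 1
  final carry 1

0x1c7118fe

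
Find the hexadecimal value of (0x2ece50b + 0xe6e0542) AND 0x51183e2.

Add column by column in base 16, right to left:
  b+2 = d
  0+4 = 4
  5+5 = a
  e+0 = e
  c+e = a carry 1
  e+6+1 = 5 carry 1
  2+e+1 = 1 carry 1
  final carry 1
Sum = 0x115aea4d; now AND with 0x51183e2:
  1&0=0, 1&5=1, 5&1=1, a&1=0, e&8=8, a&3=2, 4&e=4, d&2=0

0x1108240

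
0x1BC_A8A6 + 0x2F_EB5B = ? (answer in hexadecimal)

Add column by column in base 16, right to left:
  6+B = 1 carry 1
  A+5+1 = 0 carry 1
  8+B+1 = 4 carry 1
  A+E+1 = 9 carry 1
  C+F+1 = C carry 1
  B+2+1 = E
  1+0 = 1

0x1EC9401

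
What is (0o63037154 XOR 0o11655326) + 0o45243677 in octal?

0o140126171

First 0o63037154 XOR 0o11655326 = 0o72662272.
Add column by column in base 8, right to left:
  2+7 = 1 carry 1
  7+7+1 = 7 carry 1
  2+6+1 = 1 carry 1
  2+3+1 = 6
  6+4 = 2 carry 1
  6+2+1 = 1 carry 1
  2+5+1 = 0 carry 1
  7+4+1 = 4 carry 1
  final carry 1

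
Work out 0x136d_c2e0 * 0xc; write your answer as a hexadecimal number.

0xe9252280

Multiply each base-16 digit by 12, carrying:
  0×12 = 0 → write 0
  e×12 = 168 → write 8 carry 10
  2×12+10 = 34 → write 2 carry 2
  c×12+2 = 146 → write 2 carry 9
  d×12+9 = 165 → write 5 carry 10
  6×12+10 = 82 → write 2 carry 5
  3×12+5 = 41 → write 9 carry 2
  1×12+2 = 14 → write e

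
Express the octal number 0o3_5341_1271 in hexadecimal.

Each octal digit is 3 bits: 3=011 5=101 3=011 4=100 1=001 1=001 2=010 7=111 1=001.
Group the bits into nibbles: 0011 1010 1110 0001 0010 1011 1001 → 3AE12B9.

0x3AE12B9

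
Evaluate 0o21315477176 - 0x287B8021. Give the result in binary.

0o21315477176 = 0b10001011001101100111111001111110 in binary.
0x287B8021 = 0b101000011110111000000000100001 in binary.
Subtract column by column in base 2:
  0-1 → 1 (borrow)
  1-0-1 → 0
  1-0 → 1
  1-0 → 1
  1-0 → 1
  1-1 → 0
  1-0 → 1
  0-0 → 0
  0-0 → 0
  1-0 → 1
  1-0 → 1
  1-0 → 1
  1-0 → 1
  1-0 → 1
  1-0 → 1
  0-1 → 1 (borrow)
  0-1-1 → 0 (borrow)
  1-1-1 → 1 (borrow)
  1-0-1 → 0
  0-1 → 1 (borrow)
  1-1-1 → 1 (borrow)
  1-1-1 → 1 (borrow)
  0-1-1 → 0 (borrow)
  0-0-1 → 1 (borrow)
  1-0-1 → 0
  1-0 → 1
  0-0 → 0
  1-1 → 0
  0-0 → 0
  0-1 → 1 (borrow)
  0-0-1 → 1 (borrow)
  1-0-1 → 0

0b1100010101110101111111001011101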